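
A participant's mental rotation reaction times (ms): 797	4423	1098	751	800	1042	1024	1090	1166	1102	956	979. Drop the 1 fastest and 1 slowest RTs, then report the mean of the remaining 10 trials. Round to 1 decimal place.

1005.4 ms

Sorted: 751, 797, 800, 956, 979, 1024, 1042, 1090, 1098, 1102, 1166, 4423
Drop lowest 1 (751) and highest 1 (4423)
Remaining (n=10): Σ = 10054, mean = 10054/10 = 1005.400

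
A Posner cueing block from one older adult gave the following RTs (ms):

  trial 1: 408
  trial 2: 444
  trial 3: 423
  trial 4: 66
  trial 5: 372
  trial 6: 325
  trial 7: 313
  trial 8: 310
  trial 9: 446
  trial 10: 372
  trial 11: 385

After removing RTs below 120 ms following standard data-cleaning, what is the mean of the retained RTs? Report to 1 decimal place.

Excluded: 66
Retained (n=10): Σ = 3798
Mean = 3798/10 = 379.8000

379.8 ms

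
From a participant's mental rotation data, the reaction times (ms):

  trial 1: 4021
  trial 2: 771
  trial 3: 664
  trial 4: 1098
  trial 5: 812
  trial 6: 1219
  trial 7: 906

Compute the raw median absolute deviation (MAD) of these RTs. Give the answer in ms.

192 ms

Sorted: 664, 771, 812, 906, 1098, 1219, 4021 → median = 906
|x − 906|: 3115, 135, 242, 192, 94, 313, 0
Sorted deviations: 0, 94, 135, 192, 242, 313, 3115 → MAD = 192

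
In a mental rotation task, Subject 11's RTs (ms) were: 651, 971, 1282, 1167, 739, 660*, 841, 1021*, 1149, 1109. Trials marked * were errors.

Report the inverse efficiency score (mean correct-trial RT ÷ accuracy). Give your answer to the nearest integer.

1236 ms

Correct trials (n=8): 651, 971, 1282, 1167, 739, 841, 1149, 1109
Mean correct RT = 7909/8 = 988.6250 ms
Proportion correct = 8/10
IES = 988.6250 / (8/10) = 1235.781 ms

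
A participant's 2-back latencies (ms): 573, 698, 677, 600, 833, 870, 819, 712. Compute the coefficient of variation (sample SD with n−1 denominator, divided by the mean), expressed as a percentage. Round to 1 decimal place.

n = 8, Σ = 5782, M = 722.7500
Σ(x−M)² = 83415.500; s = √(83415.500/7) = 109.1627
CV = 109.1627 / 722.7500 = 0.15104 = 15.104%

15.1%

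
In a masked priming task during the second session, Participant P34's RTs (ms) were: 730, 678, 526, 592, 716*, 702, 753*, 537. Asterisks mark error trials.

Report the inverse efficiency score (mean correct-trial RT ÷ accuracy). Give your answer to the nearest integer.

837 ms

Correct trials (n=6): 730, 678, 526, 592, 702, 537
Mean correct RT = 3765/6 = 627.5000 ms
Proportion correct = 6/8
IES = 627.5000 / (6/8) = 836.667 ms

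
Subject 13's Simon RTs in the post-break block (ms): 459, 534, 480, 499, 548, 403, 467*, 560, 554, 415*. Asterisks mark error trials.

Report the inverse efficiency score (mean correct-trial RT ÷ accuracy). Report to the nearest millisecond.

631 ms

Correct trials (n=8): 459, 534, 480, 499, 548, 403, 560, 554
Mean correct RT = 4037/8 = 504.6250 ms
Proportion correct = 8/10
IES = 504.6250 / (8/10) = 630.781 ms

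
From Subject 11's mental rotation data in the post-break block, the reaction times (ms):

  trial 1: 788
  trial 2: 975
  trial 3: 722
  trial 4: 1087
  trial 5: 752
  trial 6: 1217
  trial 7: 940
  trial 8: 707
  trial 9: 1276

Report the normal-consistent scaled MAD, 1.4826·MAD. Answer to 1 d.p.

Sorted: 707, 722, 752, 788, 940, 975, 1087, 1217, 1276 → median = 940
|x − 940| sorted: 0, 35, 147, 152, 188, 218, 233, 277, 336 → MAD = 188
Robust SD ≈ 1.4826 × 188 = 278.729

278.7 ms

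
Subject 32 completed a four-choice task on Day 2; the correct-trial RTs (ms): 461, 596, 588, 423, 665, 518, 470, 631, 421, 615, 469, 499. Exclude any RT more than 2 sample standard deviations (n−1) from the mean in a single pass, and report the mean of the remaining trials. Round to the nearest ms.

530 ms

n = 12, ΣRT = 6356, M = 529.667
Σ(x−M)² = 79886.67; s = √(79886.67/11) = 85.220
Cutoffs: 529.667 ± 2·85.220 → [359.2, 700.1]
No RTs fall outside the cutoffs; all 12 retained. Mean = 6356/12 = 529.667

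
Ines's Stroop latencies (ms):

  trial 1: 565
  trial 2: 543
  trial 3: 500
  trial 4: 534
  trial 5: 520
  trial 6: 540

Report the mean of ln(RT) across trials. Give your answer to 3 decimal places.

ln(RT): 6.3368, 6.2971, 6.2146, 6.2804, 6.2538, 6.2916
Σ ln(RT) = 37.6743
Mean = 37.6743/6 = 6.27906

6.279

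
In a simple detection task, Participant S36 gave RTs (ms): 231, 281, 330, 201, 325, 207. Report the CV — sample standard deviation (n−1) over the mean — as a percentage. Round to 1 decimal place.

22.0%

n = 6, Σ = 1575, M = 262.5000
Σ(x−M)² = 16659.500; s = √(16659.500/5) = 57.7226
CV = 57.7226 / 262.5000 = 0.21990 = 21.990%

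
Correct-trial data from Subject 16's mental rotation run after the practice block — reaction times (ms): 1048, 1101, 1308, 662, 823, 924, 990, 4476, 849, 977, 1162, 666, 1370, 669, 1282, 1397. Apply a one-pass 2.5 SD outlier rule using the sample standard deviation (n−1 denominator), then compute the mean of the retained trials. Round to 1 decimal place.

n = 16, ΣRT = 19704, M = 1231.500
Σ(x−M)² = 12128642.00; s = √(12128642.00/15) = 899.209
Cutoffs: 1231.500 ± 2.5·899.209 → [-1016.5, 3479.5]
Outside: 4476 → excluded.
Retained (n=15): Σ = 15228, mean = 15228/15 = 1015.200

1015.2 ms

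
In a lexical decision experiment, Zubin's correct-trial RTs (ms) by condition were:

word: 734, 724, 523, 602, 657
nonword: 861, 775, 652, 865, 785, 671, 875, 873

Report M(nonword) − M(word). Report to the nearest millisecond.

M(word) = 3240/5 = 648.000
M(nonword) = 6357/8 = 794.625
Difference = 794.625 − 648.000 = 146.625 ms

147 ms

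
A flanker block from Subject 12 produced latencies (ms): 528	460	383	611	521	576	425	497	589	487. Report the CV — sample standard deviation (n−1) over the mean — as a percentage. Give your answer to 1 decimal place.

14.3%

n = 10, Σ = 5077, M = 507.7000
Σ(x−M)² = 47742.100; s = √(47742.100/9) = 72.8332
CV = 72.8332 / 507.7000 = 0.14346 = 14.346%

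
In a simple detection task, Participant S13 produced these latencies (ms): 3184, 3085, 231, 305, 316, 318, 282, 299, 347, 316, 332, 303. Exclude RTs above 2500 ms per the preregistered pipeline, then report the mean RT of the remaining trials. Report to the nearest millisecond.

Excluded: 3085, 3184
Retained (n=10): Σ = 3049
Mean = 3049/10 = 304.9000

305 ms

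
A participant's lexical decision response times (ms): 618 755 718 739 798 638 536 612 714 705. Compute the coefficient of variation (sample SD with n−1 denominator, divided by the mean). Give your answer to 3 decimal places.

n = 10, Σ = 6833, M = 683.3000
Σ(x−M)² = 57114.100; s = √(57114.100/9) = 79.6619
CV = 79.6619 / 683.3000 = 0.11658

0.117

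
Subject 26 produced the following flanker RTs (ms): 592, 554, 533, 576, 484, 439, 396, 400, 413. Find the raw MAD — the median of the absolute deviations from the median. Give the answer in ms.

71 ms

Sorted: 396, 400, 413, 439, 484, 533, 554, 576, 592 → median = 484
|x − 484|: 108, 70, 49, 92, 0, 45, 88, 84, 71
Sorted deviations: 0, 45, 49, 70, 71, 84, 88, 92, 108 → MAD = 71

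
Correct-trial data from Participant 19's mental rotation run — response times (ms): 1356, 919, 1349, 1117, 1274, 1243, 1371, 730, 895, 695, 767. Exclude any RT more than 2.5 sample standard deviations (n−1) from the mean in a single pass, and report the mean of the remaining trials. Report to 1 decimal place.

n = 11, ΣRT = 11716, M = 1065.091
Σ(x−M)² = 725186.91; s = √(725186.91/10) = 269.293
Cutoffs: 1065.091 ± 2.5·269.293 → [391.9, 1738.3]
No RTs fall outside the cutoffs; all 11 retained. Mean = 11716/11 = 1065.091

1065.1 ms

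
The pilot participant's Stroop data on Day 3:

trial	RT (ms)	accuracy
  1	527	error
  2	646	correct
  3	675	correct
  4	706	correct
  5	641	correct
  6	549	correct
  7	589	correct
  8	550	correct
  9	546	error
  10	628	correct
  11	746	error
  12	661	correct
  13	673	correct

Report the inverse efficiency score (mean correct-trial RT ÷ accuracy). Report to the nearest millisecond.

821 ms

Correct trials (n=10): 646, 675, 706, 641, 549, 589, 550, 628, 661, 673
Mean correct RT = 6318/10 = 631.8000 ms
Proportion correct = 10/13
IES = 631.8000 / (10/13) = 821.340 ms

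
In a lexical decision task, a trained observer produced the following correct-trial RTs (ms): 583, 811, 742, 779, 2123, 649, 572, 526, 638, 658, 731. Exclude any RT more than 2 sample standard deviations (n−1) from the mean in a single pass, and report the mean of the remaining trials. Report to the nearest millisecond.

n = 11, ΣRT = 8812, M = 801.091
Σ(x−M)² = 2002360.91; s = √(2002360.91/10) = 447.477
Cutoffs: 801.091 ± 2·447.477 → [-93.9, 1696.0]
Outside: 2123 → excluded.
Retained (n=10): Σ = 6689, mean = 6689/10 = 668.900

669 ms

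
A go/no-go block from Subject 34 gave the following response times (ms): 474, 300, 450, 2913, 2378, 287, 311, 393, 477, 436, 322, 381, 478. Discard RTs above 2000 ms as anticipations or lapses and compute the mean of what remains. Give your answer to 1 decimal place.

391.7 ms

Excluded: 2378, 2913
Retained (n=11): Σ = 4309
Mean = 4309/11 = 391.7273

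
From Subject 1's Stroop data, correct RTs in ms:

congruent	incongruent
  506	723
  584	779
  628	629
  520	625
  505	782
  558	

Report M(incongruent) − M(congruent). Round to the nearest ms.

M(congruent) = 3301/6 = 550.167
M(incongruent) = 3538/5 = 707.600
Difference = 707.600 − 550.167 = 157.433 ms

157 ms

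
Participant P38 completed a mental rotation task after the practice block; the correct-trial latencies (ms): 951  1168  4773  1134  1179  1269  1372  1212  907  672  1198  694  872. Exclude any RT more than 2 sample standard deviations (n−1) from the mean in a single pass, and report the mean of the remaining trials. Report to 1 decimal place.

1052.3 ms

n = 13, ΣRT = 17401, M = 1338.538
Σ(x−M)² = 13347389.23; s = √(13347389.23/12) = 1054.648
Cutoffs: 1338.538 ± 2·1054.648 → [-770.8, 3447.8]
Outside: 4773 → excluded.
Retained (n=12): Σ = 12628, mean = 12628/12 = 1052.333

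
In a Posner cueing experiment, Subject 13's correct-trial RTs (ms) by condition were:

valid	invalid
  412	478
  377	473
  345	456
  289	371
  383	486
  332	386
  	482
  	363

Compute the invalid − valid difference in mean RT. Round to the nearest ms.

M(valid) = 2138/6 = 356.333
M(invalid) = 3495/8 = 436.875
Difference = 436.875 − 356.333 = 80.542 ms

81 ms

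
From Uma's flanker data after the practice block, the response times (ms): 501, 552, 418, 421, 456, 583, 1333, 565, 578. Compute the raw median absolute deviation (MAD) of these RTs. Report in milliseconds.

Sorted: 418, 421, 456, 501, 552, 565, 578, 583, 1333 → median = 552
|x − 552|: 51, 0, 134, 131, 96, 31, 781, 13, 26
Sorted deviations: 0, 13, 26, 31, 51, 96, 131, 134, 781 → MAD = 51

51 ms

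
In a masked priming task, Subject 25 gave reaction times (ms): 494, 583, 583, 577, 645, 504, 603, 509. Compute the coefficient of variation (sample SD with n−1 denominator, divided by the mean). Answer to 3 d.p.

n = 8, Σ = 4498, M = 562.2500
Σ(x−M)² = 20473.500; s = √(20473.500/7) = 54.0813
CV = 54.0813 / 562.2500 = 0.09619

0.096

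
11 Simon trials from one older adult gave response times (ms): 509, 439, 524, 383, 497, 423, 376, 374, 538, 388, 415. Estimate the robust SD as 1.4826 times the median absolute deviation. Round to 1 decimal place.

69.7 ms

Sorted: 374, 376, 383, 388, 415, 423, 439, 497, 509, 524, 538 → median = 423
|x − 423| sorted: 0, 8, 16, 35, 40, 47, 49, 74, 86, 101, 115 → MAD = 47
Robust SD ≈ 1.4826 × 47 = 69.682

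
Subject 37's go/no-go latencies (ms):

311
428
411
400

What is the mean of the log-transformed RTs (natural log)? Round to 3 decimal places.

5.952

ln(RT): 5.7398, 6.0591, 6.0186, 5.9915
Σ ln(RT) = 23.8090
Mean = 23.8090/4 = 5.95224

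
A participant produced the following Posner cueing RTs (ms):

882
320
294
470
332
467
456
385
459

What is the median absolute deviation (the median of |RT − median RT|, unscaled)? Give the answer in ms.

Sorted: 294, 320, 332, 385, 456, 459, 467, 470, 882 → median = 456
|x − 456|: 426, 136, 162, 14, 124, 11, 0, 71, 3
Sorted deviations: 0, 3, 11, 14, 71, 124, 136, 162, 426 → MAD = 71

71 ms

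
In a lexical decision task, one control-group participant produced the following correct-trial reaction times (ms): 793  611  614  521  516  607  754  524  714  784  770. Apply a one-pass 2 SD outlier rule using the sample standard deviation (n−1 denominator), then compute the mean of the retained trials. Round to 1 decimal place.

n = 11, ΣRT = 7208, M = 655.273
Σ(x−M)² = 122550.18; s = √(122550.18/10) = 110.702
Cutoffs: 655.273 ± 2·110.702 → [433.9, 876.7]
No RTs fall outside the cutoffs; all 11 retained. Mean = 7208/11 = 655.273

655.3 ms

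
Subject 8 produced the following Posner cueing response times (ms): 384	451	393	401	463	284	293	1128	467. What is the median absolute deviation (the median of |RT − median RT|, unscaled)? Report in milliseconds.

62 ms

Sorted: 284, 293, 384, 393, 401, 451, 463, 467, 1128 → median = 401
|x − 401|: 17, 50, 8, 0, 62, 117, 108, 727, 66
Sorted deviations: 0, 8, 17, 50, 62, 66, 108, 117, 727 → MAD = 62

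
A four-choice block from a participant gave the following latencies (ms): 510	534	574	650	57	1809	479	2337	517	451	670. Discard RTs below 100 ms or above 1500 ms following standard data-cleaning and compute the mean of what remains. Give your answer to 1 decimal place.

Excluded: 57, 1809, 2337
Retained (n=8): Σ = 4385
Mean = 4385/8 = 548.1250

548.1 ms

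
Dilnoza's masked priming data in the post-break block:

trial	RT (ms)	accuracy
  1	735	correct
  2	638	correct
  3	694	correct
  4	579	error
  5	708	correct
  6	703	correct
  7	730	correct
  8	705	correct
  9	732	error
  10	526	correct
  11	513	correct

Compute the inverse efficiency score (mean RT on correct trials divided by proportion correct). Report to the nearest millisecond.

808 ms

Correct trials (n=9): 735, 638, 694, 708, 703, 730, 705, 526, 513
Mean correct RT = 5952/9 = 661.3333 ms
Proportion correct = 9/11
IES = 661.3333 / (9/11) = 808.296 ms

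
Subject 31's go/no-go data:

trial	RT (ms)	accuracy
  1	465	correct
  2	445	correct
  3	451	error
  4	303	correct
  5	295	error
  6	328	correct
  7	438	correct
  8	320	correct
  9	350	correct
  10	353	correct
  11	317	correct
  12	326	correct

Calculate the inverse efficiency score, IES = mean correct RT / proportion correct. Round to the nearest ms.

Correct trials (n=10): 465, 445, 303, 328, 438, 320, 350, 353, 317, 326
Mean correct RT = 3645/10 = 364.5000 ms
Proportion correct = 10/12
IES = 364.5000 / (10/12) = 437.400 ms

437 ms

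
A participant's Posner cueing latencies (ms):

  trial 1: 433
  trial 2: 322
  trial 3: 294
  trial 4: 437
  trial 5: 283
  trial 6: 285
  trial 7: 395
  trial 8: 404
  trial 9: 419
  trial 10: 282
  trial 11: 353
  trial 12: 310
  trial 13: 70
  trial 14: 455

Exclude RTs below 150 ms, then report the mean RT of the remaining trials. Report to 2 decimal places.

359.38 ms

Excluded: 70
Retained (n=13): Σ = 4672
Mean = 4672/13 = 359.3846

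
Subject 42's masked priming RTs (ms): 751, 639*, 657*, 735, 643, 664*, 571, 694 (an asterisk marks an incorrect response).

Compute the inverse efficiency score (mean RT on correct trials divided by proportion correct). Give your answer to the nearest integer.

1086 ms

Correct trials (n=5): 751, 735, 643, 571, 694
Mean correct RT = 3394/5 = 678.8000 ms
Proportion correct = 5/8
IES = 678.8000 / (5/8) = 1086.080 ms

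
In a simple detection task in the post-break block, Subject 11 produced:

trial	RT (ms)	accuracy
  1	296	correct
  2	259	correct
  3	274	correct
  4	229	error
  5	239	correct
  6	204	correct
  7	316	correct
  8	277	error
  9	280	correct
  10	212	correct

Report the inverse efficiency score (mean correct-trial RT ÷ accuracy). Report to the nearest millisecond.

Correct trials (n=8): 296, 259, 274, 239, 204, 316, 280, 212
Mean correct RT = 2080/8 = 260.0000 ms
Proportion correct = 8/10
IES = 260.0000 / (8/10) = 325.000 ms

325 ms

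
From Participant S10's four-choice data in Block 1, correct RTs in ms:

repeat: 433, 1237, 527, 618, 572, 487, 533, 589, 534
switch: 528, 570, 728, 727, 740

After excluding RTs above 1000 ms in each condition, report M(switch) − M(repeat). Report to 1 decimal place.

repeat: exclude 1237
M(repeat) = 4293/8 = 536.625
M(switch) = 3293/5 = 658.600
Difference = 658.600 − 536.625 = 121.975 ms

122.0 ms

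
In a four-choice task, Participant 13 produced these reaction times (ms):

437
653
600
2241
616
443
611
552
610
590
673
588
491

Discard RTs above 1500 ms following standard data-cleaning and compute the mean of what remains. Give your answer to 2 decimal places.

Excluded: 2241
Retained (n=12): Σ = 6864
Mean = 6864/12 = 572.0000

572.00 ms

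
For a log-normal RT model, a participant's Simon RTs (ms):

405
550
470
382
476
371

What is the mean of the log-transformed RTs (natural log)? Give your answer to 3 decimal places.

6.082

ln(RT): 6.0039, 6.3099, 6.1527, 5.9454, 6.1654, 5.9162
Σ ln(RT) = 36.4936
Mean = 36.4936/6 = 6.08226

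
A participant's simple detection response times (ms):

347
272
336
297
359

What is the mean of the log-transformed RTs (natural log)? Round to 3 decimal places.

5.770

ln(RT): 5.8493, 5.6058, 5.8171, 5.6937, 5.8833
Σ ln(RT) = 28.8493
Mean = 28.8493/5 = 5.76986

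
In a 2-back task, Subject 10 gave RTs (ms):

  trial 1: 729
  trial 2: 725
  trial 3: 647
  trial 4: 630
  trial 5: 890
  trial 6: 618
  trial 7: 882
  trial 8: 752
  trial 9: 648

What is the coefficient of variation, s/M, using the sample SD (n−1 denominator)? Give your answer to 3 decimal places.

n = 9, Σ = 6521, M = 724.5556
Σ(x−M)² = 85104.222; s = √(85104.222/8) = 103.1408
CV = 103.1408 / 724.5556 = 0.14235

0.142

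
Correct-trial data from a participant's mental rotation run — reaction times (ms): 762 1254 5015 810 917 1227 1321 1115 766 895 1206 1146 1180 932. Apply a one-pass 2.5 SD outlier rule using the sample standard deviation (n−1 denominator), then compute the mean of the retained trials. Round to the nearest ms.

n = 14, ΣRT = 18546, M = 1324.714
Σ(x−M)² = 15142574.86; s = √(15142574.86/13) = 1079.265
Cutoffs: 1324.714 ± 2.5·1079.265 → [-1373.4, 4022.9]
Outside: 5015 → excluded.
Retained (n=13): Σ = 13531, mean = 13531/13 = 1040.846

1041 ms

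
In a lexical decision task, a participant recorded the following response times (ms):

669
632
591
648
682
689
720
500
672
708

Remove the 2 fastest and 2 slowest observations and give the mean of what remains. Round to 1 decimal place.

665.3 ms

Sorted: 500, 591, 632, 648, 669, 672, 682, 689, 708, 720
Drop lowest 2 (500, 591) and highest 2 (708, 720)
Remaining (n=6): Σ = 3992, mean = 3992/6 = 665.333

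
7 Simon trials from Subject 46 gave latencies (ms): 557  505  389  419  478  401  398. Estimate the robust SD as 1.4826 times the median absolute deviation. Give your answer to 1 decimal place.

44.5 ms

Sorted: 389, 398, 401, 419, 478, 505, 557 → median = 419
|x − 419| sorted: 0, 18, 21, 30, 59, 86, 138 → MAD = 30
Robust SD ≈ 1.4826 × 30 = 44.478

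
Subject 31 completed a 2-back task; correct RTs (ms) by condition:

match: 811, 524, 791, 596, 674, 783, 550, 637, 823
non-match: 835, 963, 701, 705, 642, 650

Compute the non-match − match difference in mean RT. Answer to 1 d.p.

M(match) = 6189/9 = 687.667
M(non-match) = 4496/6 = 749.333
Difference = 749.333 − 687.667 = 61.667 ms

61.7 ms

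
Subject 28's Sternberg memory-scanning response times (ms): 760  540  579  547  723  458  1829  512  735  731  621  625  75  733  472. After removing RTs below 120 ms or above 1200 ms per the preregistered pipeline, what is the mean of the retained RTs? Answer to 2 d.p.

Excluded: 75, 1829
Retained (n=13): Σ = 8036
Mean = 8036/13 = 618.1538

618.15 ms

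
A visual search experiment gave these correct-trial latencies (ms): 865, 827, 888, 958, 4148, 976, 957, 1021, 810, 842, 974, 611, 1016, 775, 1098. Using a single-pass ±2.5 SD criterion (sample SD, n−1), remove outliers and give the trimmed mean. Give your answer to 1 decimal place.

n = 15, ΣRT = 16766, M = 1117.733
Σ(x−M)² = 10040860.93; s = √(10040860.93/14) = 846.879
Cutoffs: 1117.733 ± 2.5·846.879 → [-999.5, 3234.9]
Outside: 4148 → excluded.
Retained (n=14): Σ = 12618, mean = 12618/14 = 901.286

901.3 ms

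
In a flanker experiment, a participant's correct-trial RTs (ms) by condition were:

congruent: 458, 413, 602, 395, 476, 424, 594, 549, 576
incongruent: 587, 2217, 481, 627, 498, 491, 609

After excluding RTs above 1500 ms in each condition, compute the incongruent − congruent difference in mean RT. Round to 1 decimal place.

50.3 ms

incongruent: exclude 2217
M(congruent) = 4487/9 = 498.556
M(incongruent) = 3293/6 = 548.833
Difference = 548.833 − 498.556 = 50.278 ms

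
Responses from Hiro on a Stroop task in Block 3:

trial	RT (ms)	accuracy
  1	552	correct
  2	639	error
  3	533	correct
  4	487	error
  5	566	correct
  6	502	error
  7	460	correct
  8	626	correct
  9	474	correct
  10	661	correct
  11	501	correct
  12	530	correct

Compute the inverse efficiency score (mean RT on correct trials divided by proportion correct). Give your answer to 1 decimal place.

726.4 ms

Correct trials (n=9): 552, 533, 566, 460, 626, 474, 661, 501, 530
Mean correct RT = 4903/9 = 544.7778 ms
Proportion correct = 9/12
IES = 544.7778 / (9/12) = 726.370 ms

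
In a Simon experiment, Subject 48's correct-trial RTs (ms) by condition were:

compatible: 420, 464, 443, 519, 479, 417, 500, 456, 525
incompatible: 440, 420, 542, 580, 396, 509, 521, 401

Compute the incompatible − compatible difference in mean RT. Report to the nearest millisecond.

7 ms

M(compatible) = 4223/9 = 469.222
M(incompatible) = 3809/8 = 476.125
Difference = 476.125 − 469.222 = 6.903 ms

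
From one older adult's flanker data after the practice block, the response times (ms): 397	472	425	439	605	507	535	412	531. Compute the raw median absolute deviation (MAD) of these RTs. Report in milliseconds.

Sorted: 397, 412, 425, 439, 472, 507, 531, 535, 605 → median = 472
|x − 472|: 75, 0, 47, 33, 133, 35, 63, 60, 59
Sorted deviations: 0, 33, 35, 47, 59, 60, 63, 75, 133 → MAD = 59

59 ms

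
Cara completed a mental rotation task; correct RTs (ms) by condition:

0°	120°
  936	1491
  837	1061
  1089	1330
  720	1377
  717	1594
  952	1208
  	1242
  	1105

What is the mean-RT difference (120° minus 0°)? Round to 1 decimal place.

M(0°) = 5251/6 = 875.167
M(120°) = 10408/8 = 1301.000
Difference = 1301.000 − 875.167 = 425.833 ms

425.8 ms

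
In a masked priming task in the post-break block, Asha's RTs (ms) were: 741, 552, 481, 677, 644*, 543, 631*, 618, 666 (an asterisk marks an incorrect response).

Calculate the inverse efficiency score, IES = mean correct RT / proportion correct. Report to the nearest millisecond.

786 ms

Correct trials (n=7): 741, 552, 481, 677, 543, 618, 666
Mean correct RT = 4278/7 = 611.1429 ms
Proportion correct = 7/9
IES = 611.1429 / (7/9) = 785.755 ms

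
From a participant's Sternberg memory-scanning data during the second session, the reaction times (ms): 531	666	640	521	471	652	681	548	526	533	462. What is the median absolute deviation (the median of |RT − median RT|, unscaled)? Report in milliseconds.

62 ms

Sorted: 462, 471, 521, 526, 531, 533, 548, 640, 652, 666, 681 → median = 533
|x − 533|: 2, 133, 107, 12, 62, 119, 148, 15, 7, 0, 71
Sorted deviations: 0, 2, 7, 12, 15, 62, 71, 107, 119, 133, 148 → MAD = 62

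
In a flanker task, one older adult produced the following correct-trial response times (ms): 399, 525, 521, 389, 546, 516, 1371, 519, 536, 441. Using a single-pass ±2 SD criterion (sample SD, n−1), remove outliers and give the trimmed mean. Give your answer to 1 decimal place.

n = 10, ΣRT = 5763, M = 576.300
Σ(x−M)² = 731522.10; s = √(731522.10/9) = 285.097
Cutoffs: 576.300 ± 2·285.097 → [6.1, 1146.5]
Outside: 1371 → excluded.
Retained (n=9): Σ = 4392, mean = 4392/9 = 488.000

488.0 ms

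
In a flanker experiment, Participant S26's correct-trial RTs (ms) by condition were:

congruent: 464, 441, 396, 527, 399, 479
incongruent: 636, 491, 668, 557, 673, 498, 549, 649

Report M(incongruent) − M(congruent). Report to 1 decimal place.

M(congruent) = 2706/6 = 451.000
M(incongruent) = 4721/8 = 590.125
Difference = 590.125 − 451.000 = 139.125 ms

139.1 ms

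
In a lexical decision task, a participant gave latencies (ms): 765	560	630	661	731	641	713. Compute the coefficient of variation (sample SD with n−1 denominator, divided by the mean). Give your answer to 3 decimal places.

0.104

n = 7, Σ = 4701, M = 671.5714
Σ(x−M)² = 29199.714; s = √(29199.714/6) = 69.7612
CV = 69.7612 / 671.5714 = 0.10388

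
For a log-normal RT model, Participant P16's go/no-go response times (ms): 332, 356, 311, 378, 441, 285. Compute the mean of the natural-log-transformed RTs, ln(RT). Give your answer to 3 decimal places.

ln(RT): 5.8051, 5.8749, 5.7398, 5.9349, 6.0890, 5.6525
Σ ln(RT) = 35.0963
Mean = 35.0963/6 = 5.84938

5.849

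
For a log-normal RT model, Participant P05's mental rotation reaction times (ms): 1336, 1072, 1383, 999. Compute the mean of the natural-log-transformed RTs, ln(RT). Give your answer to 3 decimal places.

ln(RT): 7.1974, 6.9773, 7.2320, 6.9068
Σ ln(RT) = 28.3135
Mean = 28.3135/4 = 7.07837

7.078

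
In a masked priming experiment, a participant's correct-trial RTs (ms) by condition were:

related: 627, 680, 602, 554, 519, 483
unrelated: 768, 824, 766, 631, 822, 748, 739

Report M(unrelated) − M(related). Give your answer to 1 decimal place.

179.4 ms

M(related) = 3465/6 = 577.500
M(unrelated) = 5298/7 = 756.857
Difference = 756.857 − 577.500 = 179.357 ms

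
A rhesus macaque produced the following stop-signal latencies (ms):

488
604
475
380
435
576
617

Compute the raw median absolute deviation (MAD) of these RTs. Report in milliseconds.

Sorted: 380, 435, 475, 488, 576, 604, 617 → median = 488
|x − 488|: 0, 116, 13, 108, 53, 88, 129
Sorted deviations: 0, 13, 53, 88, 108, 116, 129 → MAD = 88

88 ms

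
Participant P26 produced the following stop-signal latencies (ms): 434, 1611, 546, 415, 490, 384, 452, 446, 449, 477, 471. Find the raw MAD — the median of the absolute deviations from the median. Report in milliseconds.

25 ms

Sorted: 384, 415, 434, 446, 449, 452, 471, 477, 490, 546, 1611 → median = 452
|x − 452|: 18, 1159, 94, 37, 38, 68, 0, 6, 3, 25, 19
Sorted deviations: 0, 3, 6, 18, 19, 25, 37, 38, 68, 94, 1159 → MAD = 25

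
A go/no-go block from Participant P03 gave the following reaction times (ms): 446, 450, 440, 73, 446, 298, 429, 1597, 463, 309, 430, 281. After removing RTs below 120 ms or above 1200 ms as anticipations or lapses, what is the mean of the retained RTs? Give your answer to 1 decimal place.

Excluded: 73, 1597
Retained (n=10): Σ = 3992
Mean = 3992/10 = 399.2000

399.2 ms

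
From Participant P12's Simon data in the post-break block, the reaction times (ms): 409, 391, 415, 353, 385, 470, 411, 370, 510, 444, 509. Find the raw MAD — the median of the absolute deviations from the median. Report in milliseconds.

Sorted: 353, 370, 385, 391, 409, 411, 415, 444, 470, 509, 510 → median = 411
|x − 411|: 2, 20, 4, 58, 26, 59, 0, 41, 99, 33, 98
Sorted deviations: 0, 2, 4, 20, 26, 33, 41, 58, 59, 98, 99 → MAD = 33

33 ms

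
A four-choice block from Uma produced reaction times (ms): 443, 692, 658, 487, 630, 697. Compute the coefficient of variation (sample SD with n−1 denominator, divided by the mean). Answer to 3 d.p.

0.182

n = 6, Σ = 3607, M = 601.1667
Σ(x−M)² = 59546.833; s = √(59546.833/5) = 109.1300
CV = 109.1300 / 601.1667 = 0.18153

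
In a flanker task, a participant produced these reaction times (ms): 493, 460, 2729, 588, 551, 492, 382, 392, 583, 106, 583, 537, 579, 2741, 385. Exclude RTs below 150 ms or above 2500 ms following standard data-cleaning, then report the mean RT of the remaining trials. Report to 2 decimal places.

502.08 ms

Excluded: 106, 2729, 2741
Retained (n=12): Σ = 6025
Mean = 6025/12 = 502.0833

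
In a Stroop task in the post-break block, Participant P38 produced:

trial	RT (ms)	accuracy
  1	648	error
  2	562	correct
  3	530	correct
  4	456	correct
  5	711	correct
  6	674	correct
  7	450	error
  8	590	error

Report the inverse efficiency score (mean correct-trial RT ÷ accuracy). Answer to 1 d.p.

Correct trials (n=5): 562, 530, 456, 711, 674
Mean correct RT = 2933/5 = 586.6000 ms
Proportion correct = 5/8
IES = 586.6000 / (5/8) = 938.560 ms

938.6 ms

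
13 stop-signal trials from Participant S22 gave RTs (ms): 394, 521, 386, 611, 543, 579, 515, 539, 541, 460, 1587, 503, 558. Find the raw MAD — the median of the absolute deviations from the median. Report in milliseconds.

Sorted: 386, 394, 460, 503, 515, 521, 539, 541, 543, 558, 579, 611, 1587 → median = 539
|x − 539|: 145, 18, 153, 72, 4, 40, 24, 0, 2, 79, 1048, 36, 19
Sorted deviations: 0, 2, 4, 18, 19, 24, 36, 40, 72, 79, 145, 153, 1048 → MAD = 36

36 ms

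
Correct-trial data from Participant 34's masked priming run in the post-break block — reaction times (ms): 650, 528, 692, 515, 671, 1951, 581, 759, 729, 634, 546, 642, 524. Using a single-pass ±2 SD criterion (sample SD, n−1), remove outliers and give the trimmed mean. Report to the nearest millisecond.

623 ms

n = 13, ΣRT = 9422, M = 724.769
Σ(x−M)² = 1705134.31; s = √(1705134.31/12) = 376.954
Cutoffs: 724.769 ± 2·376.954 → [-29.1, 1478.7]
Outside: 1951 → excluded.
Retained (n=12): Σ = 7471, mean = 7471/12 = 622.583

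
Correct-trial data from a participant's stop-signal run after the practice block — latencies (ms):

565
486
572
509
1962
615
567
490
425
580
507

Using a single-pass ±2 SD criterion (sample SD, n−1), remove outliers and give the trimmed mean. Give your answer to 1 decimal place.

531.6 ms

n = 11, ΣRT = 7278, M = 661.636
Σ(x−M)² = 1889628.55; s = √(1889628.55/10) = 434.699
Cutoffs: 661.636 ± 2·434.699 → [-207.8, 1531.0]
Outside: 1962 → excluded.
Retained (n=10): Σ = 5316, mean = 5316/10 = 531.600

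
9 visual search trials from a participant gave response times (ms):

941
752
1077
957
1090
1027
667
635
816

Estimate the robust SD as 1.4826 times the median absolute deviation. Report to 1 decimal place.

201.6 ms

Sorted: 635, 667, 752, 816, 941, 957, 1027, 1077, 1090 → median = 941
|x − 941| sorted: 0, 16, 86, 125, 136, 149, 189, 274, 306 → MAD = 136
Robust SD ≈ 1.4826 × 136 = 201.634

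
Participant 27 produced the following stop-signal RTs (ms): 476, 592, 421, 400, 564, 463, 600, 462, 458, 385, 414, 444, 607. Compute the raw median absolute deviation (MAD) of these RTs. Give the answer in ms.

Sorted: 385, 400, 414, 421, 444, 458, 462, 463, 476, 564, 592, 600, 607 → median = 462
|x − 462|: 14, 130, 41, 62, 102, 1, 138, 0, 4, 77, 48, 18, 145
Sorted deviations: 0, 1, 4, 14, 18, 41, 48, 62, 77, 102, 130, 138, 145 → MAD = 48

48 ms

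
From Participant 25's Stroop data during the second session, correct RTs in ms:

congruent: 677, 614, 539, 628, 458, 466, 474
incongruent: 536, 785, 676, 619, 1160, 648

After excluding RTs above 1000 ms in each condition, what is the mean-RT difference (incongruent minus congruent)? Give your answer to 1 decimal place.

incongruent: exclude 1160
M(congruent) = 3856/7 = 550.857
M(incongruent) = 3264/5 = 652.800
Difference = 652.800 − 550.857 = 101.943 ms

101.9 ms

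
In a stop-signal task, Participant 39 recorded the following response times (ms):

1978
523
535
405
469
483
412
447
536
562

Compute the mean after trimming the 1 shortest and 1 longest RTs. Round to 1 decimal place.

495.9 ms

Sorted: 405, 412, 447, 469, 483, 523, 535, 536, 562, 1978
Drop lowest 1 (405) and highest 1 (1978)
Remaining (n=8): Σ = 3967, mean = 3967/8 = 495.875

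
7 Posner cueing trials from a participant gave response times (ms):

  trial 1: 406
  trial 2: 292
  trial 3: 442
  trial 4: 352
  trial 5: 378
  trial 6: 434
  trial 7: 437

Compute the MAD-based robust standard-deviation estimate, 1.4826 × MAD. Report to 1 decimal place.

Sorted: 292, 352, 378, 406, 434, 437, 442 → median = 406
|x − 406| sorted: 0, 28, 28, 31, 36, 54, 114 → MAD = 31
Robust SD ≈ 1.4826 × 31 = 45.961

46.0 ms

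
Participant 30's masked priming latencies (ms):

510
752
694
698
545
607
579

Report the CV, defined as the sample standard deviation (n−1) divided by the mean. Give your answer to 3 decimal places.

n = 7, Σ = 4385, M = 626.4286
Σ(x−M)² = 48269.714; s = √(48269.714/6) = 89.6937
CV = 89.6937 / 626.4286 = 0.14318

0.143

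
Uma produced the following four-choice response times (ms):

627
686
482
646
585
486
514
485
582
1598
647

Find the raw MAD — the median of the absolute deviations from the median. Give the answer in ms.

71 ms

Sorted: 482, 485, 486, 514, 582, 585, 627, 646, 647, 686, 1598 → median = 585
|x − 585|: 42, 101, 103, 61, 0, 99, 71, 100, 3, 1013, 62
Sorted deviations: 0, 3, 42, 61, 62, 71, 99, 100, 101, 103, 1013 → MAD = 71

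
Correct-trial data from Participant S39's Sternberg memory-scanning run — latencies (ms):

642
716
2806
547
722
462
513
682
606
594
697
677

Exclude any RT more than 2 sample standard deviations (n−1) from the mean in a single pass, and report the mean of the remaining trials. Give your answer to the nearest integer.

n = 12, ΣRT = 9664, M = 805.333
Σ(x−M)² = 4442154.67; s = √(4442154.67/11) = 635.478
Cutoffs: 805.333 ± 2·635.478 → [-465.6, 2076.3]
Outside: 2806 → excluded.
Retained (n=11): Σ = 6858, mean = 6858/11 = 623.455

623 ms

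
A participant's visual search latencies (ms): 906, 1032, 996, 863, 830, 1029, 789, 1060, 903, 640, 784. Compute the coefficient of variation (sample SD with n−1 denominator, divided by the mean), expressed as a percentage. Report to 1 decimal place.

n = 11, Σ = 9832, M = 893.8182
Σ(x−M)² = 168151.636; s = √(168151.636/10) = 129.6733
CV = 129.6733 / 893.8182 = 0.14508 = 14.508%

14.5%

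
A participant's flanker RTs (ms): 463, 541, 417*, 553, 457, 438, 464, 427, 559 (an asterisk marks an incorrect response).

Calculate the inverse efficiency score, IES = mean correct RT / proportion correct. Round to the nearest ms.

549 ms

Correct trials (n=8): 463, 541, 553, 457, 438, 464, 427, 559
Mean correct RT = 3902/8 = 487.7500 ms
Proportion correct = 8/9
IES = 487.7500 / (8/9) = 548.719 ms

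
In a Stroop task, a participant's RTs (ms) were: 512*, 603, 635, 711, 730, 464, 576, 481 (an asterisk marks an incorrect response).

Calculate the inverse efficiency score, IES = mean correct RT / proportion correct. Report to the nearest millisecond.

686 ms

Correct trials (n=7): 603, 635, 711, 730, 464, 576, 481
Mean correct RT = 4200/7 = 600.0000 ms
Proportion correct = 7/8
IES = 600.0000 / (7/8) = 685.714 ms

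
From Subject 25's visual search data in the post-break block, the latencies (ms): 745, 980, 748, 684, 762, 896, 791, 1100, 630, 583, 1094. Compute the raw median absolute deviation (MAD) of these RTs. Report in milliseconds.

132 ms

Sorted: 583, 630, 684, 745, 748, 762, 791, 896, 980, 1094, 1100 → median = 762
|x − 762|: 17, 218, 14, 78, 0, 134, 29, 338, 132, 179, 332
Sorted deviations: 0, 14, 17, 29, 78, 132, 134, 179, 218, 332, 338 → MAD = 132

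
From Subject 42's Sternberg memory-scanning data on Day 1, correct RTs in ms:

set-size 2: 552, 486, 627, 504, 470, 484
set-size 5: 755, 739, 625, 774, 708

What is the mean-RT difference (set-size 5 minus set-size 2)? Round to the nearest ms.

200 ms

M(set-size 2) = 3123/6 = 520.500
M(set-size 5) = 3601/5 = 720.200
Difference = 720.200 − 520.500 = 199.700 ms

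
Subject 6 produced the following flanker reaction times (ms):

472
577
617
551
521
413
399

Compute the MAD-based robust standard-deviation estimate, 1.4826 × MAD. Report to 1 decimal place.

83.0 ms

Sorted: 399, 413, 472, 521, 551, 577, 617 → median = 521
|x − 521| sorted: 0, 30, 49, 56, 96, 108, 122 → MAD = 56
Robust SD ≈ 1.4826 × 56 = 83.026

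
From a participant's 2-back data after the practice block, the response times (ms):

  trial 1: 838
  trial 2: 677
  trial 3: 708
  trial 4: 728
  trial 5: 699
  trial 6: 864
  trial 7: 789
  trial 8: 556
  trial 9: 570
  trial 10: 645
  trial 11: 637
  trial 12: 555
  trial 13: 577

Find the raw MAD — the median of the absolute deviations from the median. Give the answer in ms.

100 ms

Sorted: 555, 556, 570, 577, 637, 645, 677, 699, 708, 728, 789, 838, 864 → median = 677
|x − 677|: 161, 0, 31, 51, 22, 187, 112, 121, 107, 32, 40, 122, 100
Sorted deviations: 0, 22, 31, 32, 40, 51, 100, 107, 112, 121, 122, 161, 187 → MAD = 100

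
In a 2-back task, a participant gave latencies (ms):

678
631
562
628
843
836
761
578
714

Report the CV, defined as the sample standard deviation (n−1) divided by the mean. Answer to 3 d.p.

0.150

n = 9, Σ = 6231, M = 692.3333
Σ(x−M)² = 86690.000; s = √(86690.000/8) = 104.0973
CV = 104.0973 / 692.3333 = 0.15036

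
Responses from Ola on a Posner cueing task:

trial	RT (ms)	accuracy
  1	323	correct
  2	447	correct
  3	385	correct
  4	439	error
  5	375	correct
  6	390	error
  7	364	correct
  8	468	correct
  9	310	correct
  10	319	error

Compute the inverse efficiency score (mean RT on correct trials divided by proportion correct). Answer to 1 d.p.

Correct trials (n=7): 323, 447, 385, 375, 364, 468, 310
Mean correct RT = 2672/7 = 381.7143 ms
Proportion correct = 7/10
IES = 381.7143 / (7/10) = 545.306 ms

545.3 ms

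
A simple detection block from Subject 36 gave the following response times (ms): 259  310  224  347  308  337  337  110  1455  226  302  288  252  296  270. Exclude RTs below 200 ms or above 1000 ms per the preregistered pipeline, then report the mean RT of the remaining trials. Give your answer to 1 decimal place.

Excluded: 110, 1455
Retained (n=13): Σ = 3756
Mean = 3756/13 = 288.9231

288.9 ms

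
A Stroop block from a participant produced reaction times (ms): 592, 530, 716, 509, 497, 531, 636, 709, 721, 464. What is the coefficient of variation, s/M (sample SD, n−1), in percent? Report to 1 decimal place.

16.7%

n = 10, Σ = 5905, M = 590.5000
Σ(x−M)² = 87482.500; s = √(87482.500/9) = 98.5915
CV = 98.5915 / 590.5000 = 0.16696 = 16.696%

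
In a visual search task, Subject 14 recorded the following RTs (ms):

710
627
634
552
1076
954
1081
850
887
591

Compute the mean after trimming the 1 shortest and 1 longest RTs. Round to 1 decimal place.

791.1 ms

Sorted: 552, 591, 627, 634, 710, 850, 887, 954, 1076, 1081
Drop lowest 1 (552) and highest 1 (1081)
Remaining (n=8): Σ = 6329, mean = 6329/8 = 791.125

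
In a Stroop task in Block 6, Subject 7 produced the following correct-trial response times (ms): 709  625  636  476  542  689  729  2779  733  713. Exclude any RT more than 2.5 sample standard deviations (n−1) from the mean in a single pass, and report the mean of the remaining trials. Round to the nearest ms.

n = 10, ΣRT = 8631, M = 863.100
Σ(x−M)² = 4143386.90; s = √(4143386.90/9) = 678.510
Cutoffs: 863.100 ± 2.5·678.510 → [-833.2, 2559.4]
Outside: 2779 → excluded.
Retained (n=9): Σ = 5852, mean = 5852/9 = 650.222

650 ms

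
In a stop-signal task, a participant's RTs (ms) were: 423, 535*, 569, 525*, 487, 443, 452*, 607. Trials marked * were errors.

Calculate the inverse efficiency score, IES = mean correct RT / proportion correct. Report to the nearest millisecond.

Correct trials (n=5): 423, 569, 487, 443, 607
Mean correct RT = 2529/5 = 505.8000 ms
Proportion correct = 5/8
IES = 505.8000 / (5/8) = 809.280 ms

809 ms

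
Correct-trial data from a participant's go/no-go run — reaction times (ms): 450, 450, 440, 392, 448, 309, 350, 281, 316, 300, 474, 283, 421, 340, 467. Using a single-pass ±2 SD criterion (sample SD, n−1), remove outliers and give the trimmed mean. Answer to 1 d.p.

n = 15, ΣRT = 5721, M = 381.400
Σ(x−M)² = 73471.60; s = √(73471.60/14) = 72.443
Cutoffs: 381.400 ± 2·72.443 → [236.5, 526.3]
No RTs fall outside the cutoffs; all 15 retained. Mean = 5721/15 = 381.400

381.4 ms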